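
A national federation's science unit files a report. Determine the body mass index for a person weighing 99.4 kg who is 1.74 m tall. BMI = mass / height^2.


BMI = mass / height^2
= 99.4 / 1.74^2
= 99.4 / 3.0276
= 32.83 kg/m^2

32.83 kg/m^2


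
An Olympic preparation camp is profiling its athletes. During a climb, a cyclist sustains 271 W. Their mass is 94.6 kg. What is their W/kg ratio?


Power-to-weight = 271 W / 94.6 kg
= 2.865 W/kg

2.865 W/kg


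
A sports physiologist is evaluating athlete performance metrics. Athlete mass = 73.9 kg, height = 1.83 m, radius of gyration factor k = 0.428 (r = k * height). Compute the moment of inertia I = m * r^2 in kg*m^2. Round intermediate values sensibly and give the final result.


r = k * height = 0.428 * 1.83 = 0.78324 m
r^2 = 0.78324^2 = 0.613465
I = 73.9 * 0.613465 = 45.335 kg*m^2

45.335 kg*m^2


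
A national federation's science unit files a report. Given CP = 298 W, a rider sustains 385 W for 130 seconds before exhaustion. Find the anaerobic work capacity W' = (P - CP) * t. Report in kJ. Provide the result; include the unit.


Excess power = 385 - 298 = 87 W
Work above CP = 87 * 130 = 11310 J
W' = 11.31 kJ

11.31 kJ


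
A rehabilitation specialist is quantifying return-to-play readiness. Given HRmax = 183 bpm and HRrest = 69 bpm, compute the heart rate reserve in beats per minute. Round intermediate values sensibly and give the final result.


Heart rate reserve = maximum HR minus resting HR
HRR = 183 - 69 = 114 bpm

114 bpm


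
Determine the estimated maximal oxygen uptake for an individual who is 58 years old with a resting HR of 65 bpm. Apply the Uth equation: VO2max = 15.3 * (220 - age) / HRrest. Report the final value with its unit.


HRmax = 220 - 58 = 162
VO2max = 15.3 * (162 / 65)
= 15.3 * 2.4923
= 38.13 mL/kg/min

38.13 mL/kg/min


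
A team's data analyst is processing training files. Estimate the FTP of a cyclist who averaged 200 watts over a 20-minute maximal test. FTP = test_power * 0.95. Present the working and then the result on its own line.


FTP = 200 * 0.95 = 190.0 W

190.0 W


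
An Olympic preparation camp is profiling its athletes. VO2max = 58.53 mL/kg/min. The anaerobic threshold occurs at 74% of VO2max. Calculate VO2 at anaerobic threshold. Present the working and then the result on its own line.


AT fraction = 74 / 100 = 0.74
AT VO2 = 58.53 * 0.74
= 43.31 mL/kg/min

43.31 mL/kg/min


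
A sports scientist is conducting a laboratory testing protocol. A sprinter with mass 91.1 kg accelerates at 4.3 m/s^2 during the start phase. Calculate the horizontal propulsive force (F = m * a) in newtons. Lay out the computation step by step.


F = m * a
= 91.1 * 4.3
= 391.73 N

391.73 N


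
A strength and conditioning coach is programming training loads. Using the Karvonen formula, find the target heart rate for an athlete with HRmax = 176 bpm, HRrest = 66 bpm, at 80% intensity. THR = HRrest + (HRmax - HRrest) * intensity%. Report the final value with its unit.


HRR = 176 - 66 = 110
THR = 66 + 110 * 0.8
= 66 + 88.0
= 154.0 bpm

154.0 bpm


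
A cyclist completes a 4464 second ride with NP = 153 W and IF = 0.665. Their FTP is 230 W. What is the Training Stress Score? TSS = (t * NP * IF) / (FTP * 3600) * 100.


t * NP * IF = 4464 * 153 * 0.665 = 454189.68
FTP * 3600 = 828000
TSS = (454189.68 / 828000) * 100 = 54.85

54.85 TSS


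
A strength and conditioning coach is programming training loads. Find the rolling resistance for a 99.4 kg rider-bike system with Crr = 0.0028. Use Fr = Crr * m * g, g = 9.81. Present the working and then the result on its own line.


m * g = 99.4 * 9.81 = 975.114 N
Fr = 0.0028 * 975.114 = 2.73 N

2.73 N


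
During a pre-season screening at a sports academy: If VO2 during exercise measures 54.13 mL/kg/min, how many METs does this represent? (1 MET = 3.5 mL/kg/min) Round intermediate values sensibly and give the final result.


METs = VO2 / 3.5 = 54.13 / 3.5 = 15.47

15.47 METs


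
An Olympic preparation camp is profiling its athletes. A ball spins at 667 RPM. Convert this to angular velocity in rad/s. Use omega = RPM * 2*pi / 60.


omega = 667 * 2 * pi / 60
= 667 * 6.28318531 / 60
= 4190.885 / 60
= 69.848 rad/s

69.848 rad/s


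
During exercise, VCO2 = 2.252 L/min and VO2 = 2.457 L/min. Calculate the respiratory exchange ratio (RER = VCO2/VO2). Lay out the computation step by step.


RER = VCO2 / VO2
= 2.252 / 2.457
= 0.9166

0.9166


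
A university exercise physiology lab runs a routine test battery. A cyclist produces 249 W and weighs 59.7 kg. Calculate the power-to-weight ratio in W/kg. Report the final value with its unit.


P/W = power / mass
= 249 / 59.7
= 4.171 W/kg

4.171 W/kg


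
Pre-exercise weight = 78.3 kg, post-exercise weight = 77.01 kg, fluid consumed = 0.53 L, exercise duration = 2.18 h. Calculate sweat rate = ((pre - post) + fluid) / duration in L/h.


Weight loss = 78.3 - 77.01 = 1.29 kg (approx L)
Total sweat = 1.29 + 0.53 = 1.82 L
Sweat rate = 1.82 / 2.18 = 0.835 L/h

0.835 L/h


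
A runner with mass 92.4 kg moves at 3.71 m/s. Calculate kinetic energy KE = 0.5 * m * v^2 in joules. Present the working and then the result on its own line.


v^2 = 3.71^2 = 13.7641
KE = 0.5 * 92.4 * 13.7641
= 635.9 J

635.9 J


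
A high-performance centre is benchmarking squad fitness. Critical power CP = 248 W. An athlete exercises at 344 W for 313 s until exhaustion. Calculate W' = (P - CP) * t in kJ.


P - CP = 344 - 248 = 96 W
W' = 96 * 313 = 30048 J
= 30048 / 1000 = 30.048 kJ

30.048 kJ


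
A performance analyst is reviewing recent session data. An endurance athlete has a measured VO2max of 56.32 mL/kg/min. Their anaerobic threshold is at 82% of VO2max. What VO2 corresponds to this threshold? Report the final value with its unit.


Anaerobic threshold VO2 = VO2max * 82%
= 56.32 * 0.82
= 46.18 mL/kg/min

46.18 mL/kg/min


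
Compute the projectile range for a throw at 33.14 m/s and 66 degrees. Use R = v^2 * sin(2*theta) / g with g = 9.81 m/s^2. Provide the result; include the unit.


Two times the angle = 132 degrees
sin(132) = 0.743145
R = 1098.2596 * 0.743145 / 9.81 = 83.197 m

83.197 m


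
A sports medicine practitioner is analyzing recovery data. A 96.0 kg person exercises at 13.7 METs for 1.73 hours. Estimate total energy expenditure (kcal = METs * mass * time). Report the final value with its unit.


Energy = METs * mass(kg) * time(h)
= 13.7 * 96.0 * 1.73
= 2275.3 kcal

2275.3 kcal


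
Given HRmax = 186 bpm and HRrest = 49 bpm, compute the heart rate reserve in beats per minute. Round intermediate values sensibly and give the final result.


Heart rate reserve = maximum HR minus resting HR
HRR = 186 - 49 = 137 bpm

137 bpm


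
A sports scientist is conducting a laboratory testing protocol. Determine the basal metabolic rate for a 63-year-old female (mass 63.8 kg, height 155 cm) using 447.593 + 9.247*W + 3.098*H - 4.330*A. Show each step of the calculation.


BMR = 447.593 + 9.247*63.8 + 3.098*155 - 4.330*63
= 1244.95 kcal/day

1244.95 kcal/day


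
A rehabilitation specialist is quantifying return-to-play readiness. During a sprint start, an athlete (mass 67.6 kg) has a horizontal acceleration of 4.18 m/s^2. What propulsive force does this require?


Propulsive force = mass * acceleration
= 67.6 kg * 4.18 m/s^2
= 282.57 N

282.57 N


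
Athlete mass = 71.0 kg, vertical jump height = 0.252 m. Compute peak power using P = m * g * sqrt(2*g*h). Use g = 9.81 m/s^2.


sqrt(2 * 9.81 * 0.252) = sqrt(4.94424) = 2.223565 m/s
P = 71.0 * 9.81 * 2.223565
= 1548.74 W

1548.74 W


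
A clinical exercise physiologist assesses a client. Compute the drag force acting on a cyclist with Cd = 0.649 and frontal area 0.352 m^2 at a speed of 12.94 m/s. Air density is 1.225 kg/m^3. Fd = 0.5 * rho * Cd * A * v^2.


Step 1: v^2 = 167.4436
Step 2: Fd = 0.5 * 1.225 * 0.649 * 0.352 * 167.4436
= 23.429 N

23.429 N


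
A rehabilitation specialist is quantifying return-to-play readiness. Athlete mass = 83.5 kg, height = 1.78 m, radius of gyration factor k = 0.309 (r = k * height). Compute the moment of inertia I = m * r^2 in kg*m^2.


r = k * height = 0.309 * 1.78 = 0.55002 m
r^2 = 0.55002^2 = 0.302522
I = 83.5 * 0.302522 = 25.261 kg*m^2

25.261 kg*m^2


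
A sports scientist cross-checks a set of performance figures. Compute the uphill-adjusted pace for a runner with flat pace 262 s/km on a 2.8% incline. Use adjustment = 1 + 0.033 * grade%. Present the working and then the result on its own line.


Adjustment factor = 1 + 0.033 * 2.8 = 1.0924
Grade-adjusted pace = 262 * 1.0924 = 286.21 s/km

286.21 s/km


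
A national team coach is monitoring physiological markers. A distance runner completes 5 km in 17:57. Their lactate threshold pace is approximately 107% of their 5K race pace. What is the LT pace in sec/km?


Convert to seconds: 17 min 57 s = 1077 s
Pace per km = 1077 / 5 = 215.4 s/km
LT pace = 215.4 * 1.07 = 230.48 s/km

230.48 s/km


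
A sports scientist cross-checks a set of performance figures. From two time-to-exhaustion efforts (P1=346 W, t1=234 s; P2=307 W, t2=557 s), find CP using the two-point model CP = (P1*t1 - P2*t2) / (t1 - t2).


Work in trial 1 = 80964 J
Work in trial 2 = 170999 J
Delta work = -90035 J
Delta time = -323 s
CP = -90035 / -323 = 278.75 W

278.75 W


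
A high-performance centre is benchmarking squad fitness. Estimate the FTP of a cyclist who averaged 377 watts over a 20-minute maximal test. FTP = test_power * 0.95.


FTP = 377 * 0.95 = 358.15 W

358.15 W


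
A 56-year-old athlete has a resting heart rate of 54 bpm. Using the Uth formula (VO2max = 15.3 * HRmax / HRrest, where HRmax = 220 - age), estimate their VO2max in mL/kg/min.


HRmax = 220 - 56 = 164 bpm
Ratio = HRmax / HRrest = 164 / 54 = 3.037
VO2max = 15.3 * 3.037 = 46.47 mL/kg/min

46.47 mL/kg/min


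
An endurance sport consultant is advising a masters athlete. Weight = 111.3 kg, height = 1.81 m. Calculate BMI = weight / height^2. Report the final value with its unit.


height^2 = 1.81^2 = 3.2761
BMI = 111.3 / 3.2761 = 33.97 kg/m^2

33.97 kg/m^2


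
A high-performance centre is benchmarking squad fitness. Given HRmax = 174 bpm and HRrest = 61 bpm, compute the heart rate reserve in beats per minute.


Heart rate reserve = maximum HR minus resting HR
HRR = 174 - 61 = 113 bpm

113 bpm


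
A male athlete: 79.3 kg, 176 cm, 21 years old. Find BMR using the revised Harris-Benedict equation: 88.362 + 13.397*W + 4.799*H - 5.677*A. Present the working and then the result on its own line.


Intercept = 88.362
Weight contribution = 13.397 * 79.3 = 1062.3821
Height contribution = 4.799 * 176 = 844.624
Age contribution = 5.677 * 21 = 119.217
BMR = 88.362 + 1062.3821 + 844.624 - 119.217
= 1876.15 kcal/day

1876.15 kcal/day


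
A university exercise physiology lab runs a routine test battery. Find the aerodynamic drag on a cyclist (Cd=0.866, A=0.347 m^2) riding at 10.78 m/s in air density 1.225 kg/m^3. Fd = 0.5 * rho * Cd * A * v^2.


Fd = 0.5 * 1.225 * 0.866 * 0.347 * 10.78^2
= 0.5 * 1.225 * 0.866 * 0.347 * 116.2084
= 21.389 N

21.389 N


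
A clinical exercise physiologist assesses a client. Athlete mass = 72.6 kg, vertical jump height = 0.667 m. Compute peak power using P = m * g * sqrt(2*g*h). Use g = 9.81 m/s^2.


sqrt(2 * 9.81 * 0.667) = sqrt(13.08654) = 3.617532 m/s
P = 72.6 * 9.81 * 3.617532
= 2576.43 W

2576.43 W


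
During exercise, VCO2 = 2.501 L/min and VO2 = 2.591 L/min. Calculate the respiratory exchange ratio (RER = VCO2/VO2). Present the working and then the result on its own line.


RER = VCO2 / VO2
= 2.501 / 2.591
= 0.9653

0.9653


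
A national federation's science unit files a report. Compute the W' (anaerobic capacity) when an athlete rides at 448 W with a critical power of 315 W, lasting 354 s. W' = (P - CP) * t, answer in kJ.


Above-CP power = 133 W
Duration = 354 s
W' = 133 * 354 = 47082 J
Convert: 47082 / 1000 = 47.082 kJ

47.082 kJ


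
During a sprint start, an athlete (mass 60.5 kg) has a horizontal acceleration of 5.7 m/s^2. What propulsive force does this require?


Propulsive force = mass * acceleration
= 60.5 kg * 5.7 m/s^2
= 344.85 N

344.85 N


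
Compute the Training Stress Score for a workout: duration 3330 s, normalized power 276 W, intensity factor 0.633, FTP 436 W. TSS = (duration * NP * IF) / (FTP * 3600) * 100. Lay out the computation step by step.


Product = 3330 * 276 * 0.633 = 581777.64
Base = 436 * 3600 = 1569600
TSS = 581777.64 / 1569600 * 100 = 37.07

37.07 TSS


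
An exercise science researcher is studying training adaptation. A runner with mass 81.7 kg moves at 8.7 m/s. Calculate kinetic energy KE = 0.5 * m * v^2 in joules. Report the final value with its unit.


v^2 = 8.7^2 = 75.69
KE = 0.5 * 81.7 * 75.69
= 3091.94 J

3091.94 J


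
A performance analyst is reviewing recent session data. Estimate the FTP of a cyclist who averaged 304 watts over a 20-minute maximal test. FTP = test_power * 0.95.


FTP = 304 * 0.95 = 288.8 W

288.8 W


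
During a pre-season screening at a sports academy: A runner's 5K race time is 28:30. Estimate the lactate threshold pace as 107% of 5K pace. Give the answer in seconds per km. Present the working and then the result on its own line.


Total race time = 28*60 + 30 = 1710 seconds
5K pace = 1710 / 5 = 342.0 sec/km
LT pace = 342.0 * 1.07 = 365.94 sec/km

365.94 s/km


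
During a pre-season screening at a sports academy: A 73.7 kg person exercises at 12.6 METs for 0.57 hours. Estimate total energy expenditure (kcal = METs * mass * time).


Energy = METs * mass(kg) * time(h)
= 12.6 * 73.7 * 0.57
= 529.31 kcal

529.31 kcal


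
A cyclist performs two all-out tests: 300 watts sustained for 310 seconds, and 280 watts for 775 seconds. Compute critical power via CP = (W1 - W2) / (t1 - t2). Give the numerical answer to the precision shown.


W1 = P1 * t1 = 300 * 310 = 93000 J
W2 = P2 * t2 = 280 * 775 = 217000 J
CP = (93000 - 217000) / (310 - 775)
= 266.67 W

266.67 W


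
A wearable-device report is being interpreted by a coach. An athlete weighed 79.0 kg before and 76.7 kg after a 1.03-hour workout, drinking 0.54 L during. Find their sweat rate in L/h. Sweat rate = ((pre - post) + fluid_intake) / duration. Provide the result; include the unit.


Body mass change = 2.3 kg
Total sweat loss = 2.3 + 0.54 = 2.84 L
Rate = 2.84 / 1.03 = 2.757 L/h

2.757 L/h


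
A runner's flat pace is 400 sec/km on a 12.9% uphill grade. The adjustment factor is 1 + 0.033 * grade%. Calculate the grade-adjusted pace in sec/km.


Factor = 1 + 0.033 * 12.9 = 1.4257
Adjusted pace = 400 * 1.4257
= 570.28 sec/km

570.28 s/km


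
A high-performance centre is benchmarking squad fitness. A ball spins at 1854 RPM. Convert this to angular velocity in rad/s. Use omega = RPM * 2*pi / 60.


omega = 1854 * 2 * pi / 60
= 1854 * 6.28318531 / 60
= 11649.026 / 60
= 194.15 rad/s

194.15 rad/s


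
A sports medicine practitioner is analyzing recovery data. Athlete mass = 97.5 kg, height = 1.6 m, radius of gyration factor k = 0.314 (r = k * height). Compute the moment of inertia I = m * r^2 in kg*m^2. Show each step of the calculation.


r = k * height = 0.314 * 1.6 = 0.5024 m
r^2 = 0.5024^2 = 0.252406
I = 97.5 * 0.252406 = 24.61 kg*m^2

24.61 kg*m^2


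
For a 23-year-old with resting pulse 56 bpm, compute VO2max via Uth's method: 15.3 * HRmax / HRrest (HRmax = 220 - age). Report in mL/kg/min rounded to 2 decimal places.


Step 1: HRmax = 220 - 23 = 197 bpm
Step 2: Ratio = 197 / 56 = 3.5179
Step 3: VO2max = 15.3 * 3.5179 = 53.82 mL/kg/min

53.82 mL/kg/min


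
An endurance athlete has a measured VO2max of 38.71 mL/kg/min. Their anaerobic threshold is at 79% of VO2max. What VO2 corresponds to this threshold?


Anaerobic threshold VO2 = VO2max * 79%
= 38.71 * 0.79
= 30.58 mL/kg/min

30.58 mL/kg/min


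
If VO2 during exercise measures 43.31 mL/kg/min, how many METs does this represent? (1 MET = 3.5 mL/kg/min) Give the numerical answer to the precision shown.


METs = VO2 / 3.5 = 43.31 / 3.5 = 12.37

12.37 METs


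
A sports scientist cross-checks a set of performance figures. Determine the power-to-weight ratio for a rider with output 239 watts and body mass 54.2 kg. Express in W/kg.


P/W = 239 / 54.2 = 4.41 W/kg

4.41 W/kg


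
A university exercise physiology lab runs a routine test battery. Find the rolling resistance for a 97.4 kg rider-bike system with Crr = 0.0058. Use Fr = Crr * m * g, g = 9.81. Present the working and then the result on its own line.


m * g = 97.4 * 9.81 = 955.494 N
Fr = 0.0058 * 955.494 = 5.542 N

5.542 N


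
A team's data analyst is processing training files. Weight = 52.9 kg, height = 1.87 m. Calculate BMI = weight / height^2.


height^2 = 1.87^2 = 3.4969
BMI = 52.9 / 3.4969 = 15.13 kg/m^2

15.13 kg/m^2


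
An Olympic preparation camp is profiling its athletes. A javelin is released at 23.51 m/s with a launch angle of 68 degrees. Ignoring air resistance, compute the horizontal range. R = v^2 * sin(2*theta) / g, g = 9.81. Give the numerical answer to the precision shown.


Launch speed squared = 552.7201
sin(2 * 68 deg) = 0.694658
Range = 552.7201 * 0.694658 / 9.81
= 39.139 m

39.139 m


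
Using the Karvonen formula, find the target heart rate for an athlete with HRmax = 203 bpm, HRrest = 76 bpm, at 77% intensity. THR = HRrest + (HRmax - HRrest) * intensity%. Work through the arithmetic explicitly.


HRR = 203 - 76 = 127
THR = 76 + 127 * 0.77
= 76 + 97.79
= 173.79 bpm

173.79 bpm


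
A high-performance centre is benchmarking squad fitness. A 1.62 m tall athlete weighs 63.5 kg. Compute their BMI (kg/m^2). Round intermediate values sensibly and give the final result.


height^2 = 2.6244 m^2
BMI = 63.5 / 2.6244 = 24.2 kg/m^2

24.2 kg/m^2


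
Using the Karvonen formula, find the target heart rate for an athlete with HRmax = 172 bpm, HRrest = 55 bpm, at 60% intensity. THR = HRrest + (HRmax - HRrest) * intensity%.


HRR = 172 - 55 = 117
THR = 55 + 117 * 0.6
= 55 + 70.2
= 125.2 bpm

125.2 bpm


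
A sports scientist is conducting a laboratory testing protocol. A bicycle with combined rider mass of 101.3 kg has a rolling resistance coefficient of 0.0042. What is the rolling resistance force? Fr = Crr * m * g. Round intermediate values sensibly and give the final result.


Fr = 0.0042 * 101.3 * 9.81
= 0.42546 * 9.81
= 4.174 N

4.174 N


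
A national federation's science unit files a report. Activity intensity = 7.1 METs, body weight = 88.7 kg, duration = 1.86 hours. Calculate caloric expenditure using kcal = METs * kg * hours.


kcal = 7.1 * 88.7 * 1.86
= 629.77 * 1.86
= 1171.37 kcal

1171.37 kcal


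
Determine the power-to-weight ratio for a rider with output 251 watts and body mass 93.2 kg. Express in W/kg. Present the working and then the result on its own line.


P/W = 251 / 93.2 = 2.693 W/kg

2.693 W/kg


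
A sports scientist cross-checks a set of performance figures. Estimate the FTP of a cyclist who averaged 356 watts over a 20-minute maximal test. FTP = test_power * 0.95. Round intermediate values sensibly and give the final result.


FTP = 356 * 0.95 = 338.2 W

338.2 W


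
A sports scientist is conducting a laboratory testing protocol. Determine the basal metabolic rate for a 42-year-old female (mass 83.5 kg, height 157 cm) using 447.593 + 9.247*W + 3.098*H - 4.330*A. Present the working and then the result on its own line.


BMR = 447.593 + 9.247*83.5 + 3.098*157 - 4.330*42
= 1524.24 kcal/day

1524.24 kcal/day


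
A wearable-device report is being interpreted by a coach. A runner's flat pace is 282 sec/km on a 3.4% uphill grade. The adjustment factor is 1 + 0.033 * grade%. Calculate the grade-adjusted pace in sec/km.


Factor = 1 + 0.033 * 3.4 = 1.1122
Adjusted pace = 282 * 1.1122
= 313.64 sec/km

313.64 s/km


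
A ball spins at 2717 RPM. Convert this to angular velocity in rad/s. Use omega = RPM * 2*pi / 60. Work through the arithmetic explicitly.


omega = 2717 * 2 * pi / 60
= 2717 * 6.28318531 / 60
= 17071.414 / 60
= 284.524 rad/s

284.524 rad/s


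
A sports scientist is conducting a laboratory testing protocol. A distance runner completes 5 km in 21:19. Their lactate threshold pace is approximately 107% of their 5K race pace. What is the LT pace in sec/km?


Convert to seconds: 21 min 19 s = 1279 s
Pace per km = 1279 / 5 = 255.8 s/km
LT pace = 255.8 * 1.07 = 273.71 s/km

273.71 s/km


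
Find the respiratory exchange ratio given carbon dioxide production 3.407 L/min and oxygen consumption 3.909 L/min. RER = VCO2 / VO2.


VCO2 = 3.407 L/min
VO2 = 3.909 L/min
RER = 3.407 / 3.909 = 0.8716

0.8716


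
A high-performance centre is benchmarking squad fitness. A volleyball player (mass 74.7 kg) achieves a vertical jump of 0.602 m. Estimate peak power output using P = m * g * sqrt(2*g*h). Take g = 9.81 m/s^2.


2 * g * h = 2 * 9.81 * 0.602 = 11.81124
sqrt(11.81124) = 3.436748 m/s
P = 74.7 * 9.81 * 3.436748 = 2518.47 W

2518.47 W


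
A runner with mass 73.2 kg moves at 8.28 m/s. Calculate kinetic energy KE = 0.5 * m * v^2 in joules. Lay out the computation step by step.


v^2 = 8.28^2 = 68.5584
KE = 0.5 * 73.2 * 68.5584
= 2509.24 J

2509.24 J


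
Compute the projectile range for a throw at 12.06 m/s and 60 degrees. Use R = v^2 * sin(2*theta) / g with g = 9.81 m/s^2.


Two times the angle = 120 degrees
sin(120) = 0.866025
R = 145.4436 * 0.866025 / 9.81 = 12.84 m

12.84 m


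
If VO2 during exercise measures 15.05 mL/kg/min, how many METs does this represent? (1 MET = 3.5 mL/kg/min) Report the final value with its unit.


METs = VO2 / 3.5 = 15.05 / 3.5 = 4.3

4.3 METs


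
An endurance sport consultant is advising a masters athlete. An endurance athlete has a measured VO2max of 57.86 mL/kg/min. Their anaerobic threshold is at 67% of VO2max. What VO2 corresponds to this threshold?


Anaerobic threshold VO2 = VO2max * 67%
= 57.86 * 0.67
= 38.77 mL/kg/min

38.77 mL/kg/min


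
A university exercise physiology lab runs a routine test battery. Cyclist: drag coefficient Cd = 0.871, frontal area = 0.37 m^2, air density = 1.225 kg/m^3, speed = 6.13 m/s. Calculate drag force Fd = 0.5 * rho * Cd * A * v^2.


v^2 = 6.13^2 = 37.5769
Fd = 0.5 * 1.225 * 0.871 * 0.37 * 37.5769
= 7.417 N

7.417 N


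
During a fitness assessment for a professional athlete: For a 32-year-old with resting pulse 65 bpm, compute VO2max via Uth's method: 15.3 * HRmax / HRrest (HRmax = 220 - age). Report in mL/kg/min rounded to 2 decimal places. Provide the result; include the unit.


Step 1: HRmax = 220 - 32 = 188 bpm
Step 2: Ratio = 188 / 65 = 2.8923
Step 3: VO2max = 15.3 * 2.8923 = 44.25 mL/kg/min

44.25 mL/kg/min


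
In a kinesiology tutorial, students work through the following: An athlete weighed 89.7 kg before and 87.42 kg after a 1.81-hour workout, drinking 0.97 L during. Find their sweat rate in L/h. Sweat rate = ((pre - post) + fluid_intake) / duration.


Body mass change = 2.28 kg
Total sweat loss = 2.28 + 0.97 = 3.25 L
Rate = 3.25 / 1.81 = 1.796 L/h

1.796 L/h


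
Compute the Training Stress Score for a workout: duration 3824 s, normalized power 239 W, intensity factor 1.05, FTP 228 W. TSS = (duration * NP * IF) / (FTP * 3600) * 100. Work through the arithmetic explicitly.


Product = 3824 * 239 * 1.05 = 959632.8
Base = 228 * 3600 = 820800
TSS = 959632.8 / 820800 * 100 = 116.91

116.91 TSS


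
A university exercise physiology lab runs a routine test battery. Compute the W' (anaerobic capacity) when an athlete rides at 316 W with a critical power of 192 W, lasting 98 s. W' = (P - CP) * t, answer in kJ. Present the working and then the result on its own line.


Above-CP power = 124 W
Duration = 98 s
W' = 124 * 98 = 12152 J
Convert: 12152 / 1000 = 12.152 kJ

12.152 kJ


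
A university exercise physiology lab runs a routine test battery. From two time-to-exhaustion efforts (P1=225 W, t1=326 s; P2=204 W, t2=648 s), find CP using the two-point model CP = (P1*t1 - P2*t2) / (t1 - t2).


Work in trial 1 = 73350 J
Work in trial 2 = 132192 J
Delta work = -58842 J
Delta time = -322 s
CP = -58842 / -322 = 182.74 W

182.74 W


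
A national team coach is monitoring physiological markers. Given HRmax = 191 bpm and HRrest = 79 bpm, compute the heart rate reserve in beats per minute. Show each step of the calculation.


Heart rate reserve = maximum HR minus resting HR
HRR = 191 - 79 = 112 bpm

112 bpm


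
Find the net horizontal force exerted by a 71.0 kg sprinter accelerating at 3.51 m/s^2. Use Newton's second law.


Newton's second law: F = m * a
F = 71.0 * 3.51 = 249.21 N

249.21 N


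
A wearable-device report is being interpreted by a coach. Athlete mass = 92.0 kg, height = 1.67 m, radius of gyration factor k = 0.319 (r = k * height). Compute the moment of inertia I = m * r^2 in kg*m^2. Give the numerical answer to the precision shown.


r = k * height = 0.319 * 1.67 = 0.53273 m
r^2 = 0.53273^2 = 0.283801
I = 92.0 * 0.283801 = 26.11 kg*m^2

26.11 kg*m^2


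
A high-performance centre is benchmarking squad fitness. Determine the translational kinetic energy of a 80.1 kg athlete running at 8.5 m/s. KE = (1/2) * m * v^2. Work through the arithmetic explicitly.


KE = 0.5 * m * v^2
= 0.5 * 80.1 * 8.5^2
= 0.5 * 80.1 * 72.25
= 2893.61 J

2893.61 J


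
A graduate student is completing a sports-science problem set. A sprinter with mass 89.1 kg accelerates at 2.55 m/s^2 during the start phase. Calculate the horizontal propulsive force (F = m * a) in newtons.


F = m * a
= 89.1 * 2.55
= 227.21 N

227.21 N


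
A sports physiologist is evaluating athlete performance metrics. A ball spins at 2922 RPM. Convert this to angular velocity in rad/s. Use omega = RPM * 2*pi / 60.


omega = 2922 * 2 * pi / 60
= 2922 * 6.28318531 / 60
= 18359.467 / 60
= 305.991 rad/s

305.991 rad/s


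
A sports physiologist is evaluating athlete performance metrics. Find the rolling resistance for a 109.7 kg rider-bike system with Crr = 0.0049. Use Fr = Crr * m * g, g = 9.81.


m * g = 109.7 * 9.81 = 1076.157 N
Fr = 0.0049 * 1076.157 = 5.273 N

5.273 N


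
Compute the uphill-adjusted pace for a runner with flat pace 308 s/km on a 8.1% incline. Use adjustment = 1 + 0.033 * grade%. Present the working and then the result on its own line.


Adjustment factor = 1 + 0.033 * 8.1 = 1.2673
Grade-adjusted pace = 308 * 1.2673 = 390.33 s/km

390.33 s/km


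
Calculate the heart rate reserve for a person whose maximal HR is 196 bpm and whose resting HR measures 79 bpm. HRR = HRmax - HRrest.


HRmax = 196 bpm
HRrest = 79 bpm
HRR = 196 - 79 = 117 bpm

117 bpm


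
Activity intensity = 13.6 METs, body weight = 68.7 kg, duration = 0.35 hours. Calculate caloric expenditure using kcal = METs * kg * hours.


kcal = 13.6 * 68.7 * 0.35
= 934.32 * 0.35
= 327.01 kcal

327.01 kcal


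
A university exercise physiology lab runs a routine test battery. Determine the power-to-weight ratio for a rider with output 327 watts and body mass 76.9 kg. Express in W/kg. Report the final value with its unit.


P/W = 327 / 76.9 = 4.252 W/kg

4.252 W/kg


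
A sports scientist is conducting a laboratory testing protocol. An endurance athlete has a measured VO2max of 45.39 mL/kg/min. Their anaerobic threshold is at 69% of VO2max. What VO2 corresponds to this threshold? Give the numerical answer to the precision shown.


Anaerobic threshold VO2 = VO2max * 69%
= 45.39 * 0.69
= 31.32 mL/kg/min

31.32 mL/kg/min


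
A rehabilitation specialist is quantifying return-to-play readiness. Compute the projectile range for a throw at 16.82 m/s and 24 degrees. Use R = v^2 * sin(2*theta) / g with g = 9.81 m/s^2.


Two times the angle = 48 degrees
sin(48) = 0.743145
R = 282.9124 * 0.743145 / 9.81 = 21.432 m

21.432 m


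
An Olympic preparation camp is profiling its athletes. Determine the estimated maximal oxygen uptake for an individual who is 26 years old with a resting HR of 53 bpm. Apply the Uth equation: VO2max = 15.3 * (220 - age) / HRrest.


HRmax = 220 - 26 = 194
VO2max = 15.3 * (194 / 53)
= 15.3 * 3.6604
= 56.0 mL/kg/min

56.0 mL/kg/min


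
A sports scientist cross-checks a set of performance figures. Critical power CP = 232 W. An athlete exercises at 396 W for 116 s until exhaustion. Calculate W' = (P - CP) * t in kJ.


P - CP = 396 - 232 = 164 W
W' = 164 * 116 = 19024 J
= 19024 / 1000 = 19.024 kJ

19.024 kJ


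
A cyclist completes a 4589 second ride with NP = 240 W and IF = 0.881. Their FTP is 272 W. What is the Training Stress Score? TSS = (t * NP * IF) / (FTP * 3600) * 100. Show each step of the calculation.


t * NP * IF = 4589 * 240 * 0.881 = 970298.16
FTP * 3600 = 979200
TSS = (970298.16 / 979200) * 100 = 99.09

99.09 TSS


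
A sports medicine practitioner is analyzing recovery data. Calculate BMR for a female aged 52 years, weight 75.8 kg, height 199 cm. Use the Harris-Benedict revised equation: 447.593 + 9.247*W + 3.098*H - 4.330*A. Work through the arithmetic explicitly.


Substituting values:
W term = 9.247 * 75.8 = 700.9226
H term = 3.098 * 199 = 616.502
A term = 4.330 * 52 = 225.16
BMR = 1539.86 kcal/day

1539.86 kcal/day


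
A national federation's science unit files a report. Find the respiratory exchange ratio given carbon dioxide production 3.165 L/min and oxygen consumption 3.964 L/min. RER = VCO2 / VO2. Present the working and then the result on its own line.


VCO2 = 3.165 L/min
VO2 = 3.964 L/min
RER = 3.165 / 3.964 = 0.7984

0.7984


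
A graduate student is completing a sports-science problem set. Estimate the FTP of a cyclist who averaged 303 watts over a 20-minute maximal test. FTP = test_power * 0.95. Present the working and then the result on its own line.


FTP = 303 * 0.95 = 287.85 W

287.85 W


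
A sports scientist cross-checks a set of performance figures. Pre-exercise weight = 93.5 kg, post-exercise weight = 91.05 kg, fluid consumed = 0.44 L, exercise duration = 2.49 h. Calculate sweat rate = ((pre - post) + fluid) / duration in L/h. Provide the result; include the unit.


Weight loss = 93.5 - 91.05 = 2.45 kg (approx L)
Total sweat = 2.45 + 0.44 = 2.89 L
Sweat rate = 2.89 / 2.49 = 1.161 L/h

1.161 L/h


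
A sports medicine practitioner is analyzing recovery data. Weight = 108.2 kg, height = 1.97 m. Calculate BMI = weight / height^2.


height^2 = 1.97^2 = 3.8809
BMI = 108.2 / 3.8809 = 27.88 kg/m^2

27.88 kg/m^2


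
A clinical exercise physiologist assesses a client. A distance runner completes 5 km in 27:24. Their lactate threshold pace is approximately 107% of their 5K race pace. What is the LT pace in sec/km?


Convert to seconds: 27 min 24 s = 1644 s
Pace per km = 1644 / 5 = 328.8 s/km
LT pace = 328.8 * 1.07 = 351.82 s/km

351.82 s/km


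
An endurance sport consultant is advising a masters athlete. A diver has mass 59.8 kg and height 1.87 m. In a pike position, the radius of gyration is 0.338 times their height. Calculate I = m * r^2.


r = 0.338 * 1.87 = 0.63206 m
I = m * r^2 = 59.8 * 0.3995 = 23.89 kg*m^2

23.89 kg*m^2


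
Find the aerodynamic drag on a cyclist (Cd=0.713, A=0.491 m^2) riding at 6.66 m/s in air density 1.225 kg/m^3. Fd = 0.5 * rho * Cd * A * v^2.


Fd = 0.5 * 1.225 * 0.713 * 0.491 * 6.66^2
= 0.5 * 1.225 * 0.713 * 0.491 * 44.3556
= 9.511 N

9.511 N


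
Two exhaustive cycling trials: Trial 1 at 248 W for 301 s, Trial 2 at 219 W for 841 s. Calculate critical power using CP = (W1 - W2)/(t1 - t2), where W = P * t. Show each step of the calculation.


W1 = 248 * 301 = 74648 J
W2 = 219 * 841 = 184179 J
CP = (74648 - 184179) / (301 - 841)
= -109531 / -540
= 202.84 W

202.84 W


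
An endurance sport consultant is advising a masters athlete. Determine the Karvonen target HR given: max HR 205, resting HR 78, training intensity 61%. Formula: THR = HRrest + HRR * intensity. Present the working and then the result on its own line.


HRR = HRmax - HRrest = 205 - 78 = 127
THR = 78 + 127 * 0.61
= 155.47 bpm

155.47 bpm


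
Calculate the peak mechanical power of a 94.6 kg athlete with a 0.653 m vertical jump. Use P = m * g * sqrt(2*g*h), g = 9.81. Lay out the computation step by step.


First, sqrt(2gh) = sqrt(2 * 9.81 * 0.653)
= sqrt(12.81186) = 3.579366 m/s
Power = 94.6 * 9.81 * 3.579366 = 3321.74 W

3321.74 W


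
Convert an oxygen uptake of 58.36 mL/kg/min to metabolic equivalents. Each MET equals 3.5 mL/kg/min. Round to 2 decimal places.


One MET = 3.5 mL/kg/min
Number of METs = 58.36 / 3.5
= 16.67 METs

16.67 METs


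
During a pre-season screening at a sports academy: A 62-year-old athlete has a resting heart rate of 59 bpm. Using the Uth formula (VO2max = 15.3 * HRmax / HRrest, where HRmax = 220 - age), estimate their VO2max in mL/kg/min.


HRmax = 220 - 62 = 158 bpm
Ratio = HRmax / HRrest = 158 / 59 = 2.678
VO2max = 15.3 * 2.678 = 40.97 mL/kg/min

40.97 mL/kg/min


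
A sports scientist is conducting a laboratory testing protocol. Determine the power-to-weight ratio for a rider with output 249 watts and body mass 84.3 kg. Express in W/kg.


P/W = 249 / 84.3 = 2.954 W/kg

2.954 W/kg


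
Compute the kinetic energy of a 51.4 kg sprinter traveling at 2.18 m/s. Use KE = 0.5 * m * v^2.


Velocity squared = 4.7524
KE = 0.5 * 51.4 * 4.7524 = 122.14 J

122.14 J


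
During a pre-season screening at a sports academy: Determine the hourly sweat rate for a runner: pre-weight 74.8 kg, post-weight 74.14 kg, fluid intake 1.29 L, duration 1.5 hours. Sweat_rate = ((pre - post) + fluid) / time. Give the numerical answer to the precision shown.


Mass lost = 74.8 - 74.14 = 0.66 kg
Add fluid consumed: 0.66 + 1.29 = 1.95 L total sweat
Sweat rate = 1.95 / 1.5 = 1.3 L/h

1.3 L/h


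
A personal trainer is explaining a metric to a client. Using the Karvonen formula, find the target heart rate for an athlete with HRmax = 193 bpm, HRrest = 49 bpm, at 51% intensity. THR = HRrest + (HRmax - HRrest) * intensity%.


HRR = 193 - 49 = 144
THR = 49 + 144 * 0.51
= 49 + 73.44
= 122.44 bpm

122.44 bpm


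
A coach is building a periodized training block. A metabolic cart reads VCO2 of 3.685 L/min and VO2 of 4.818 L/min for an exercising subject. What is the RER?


RER = VCO2 / VO2 = 3.685 / 4.818 = 0.7648

0.7648


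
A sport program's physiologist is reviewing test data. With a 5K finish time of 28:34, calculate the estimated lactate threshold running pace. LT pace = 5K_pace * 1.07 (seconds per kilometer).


Race duration = 1714 s for 5 km
Average pace = 1714 / 5 = 342.8 s/km
LT pace = 342.8 * 1.07
= 366.8 s/km

366.8 s/km


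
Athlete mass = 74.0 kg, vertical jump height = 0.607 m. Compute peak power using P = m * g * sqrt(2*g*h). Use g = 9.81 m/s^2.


sqrt(2 * 9.81 * 0.607) = sqrt(11.90934) = 3.450991 m/s
P = 74.0 * 9.81 * 3.450991
= 2505.21 W

2505.21 W


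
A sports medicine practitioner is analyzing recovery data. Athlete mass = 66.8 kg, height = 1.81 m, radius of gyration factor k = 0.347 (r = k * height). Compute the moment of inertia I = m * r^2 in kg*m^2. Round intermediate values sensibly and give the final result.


r = k * height = 0.347 * 1.81 = 0.62807 m
r^2 = 0.62807^2 = 0.394472
I = 66.8 * 0.394472 = 26.351 kg*m^2

26.351 kg*m^2


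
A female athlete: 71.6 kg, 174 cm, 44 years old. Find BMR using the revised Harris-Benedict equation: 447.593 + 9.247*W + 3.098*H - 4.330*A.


Intercept = 447.593
Weight contribution = 9.247 * 71.6 = 662.0852
Height contribution = 3.098 * 174 = 539.052
Age contribution = 4.33 * 44 = 190.52
BMR = 447.593 + 662.0852 + 539.052 - 190.52
= 1458.21 kcal/day

1458.21 kcal/day


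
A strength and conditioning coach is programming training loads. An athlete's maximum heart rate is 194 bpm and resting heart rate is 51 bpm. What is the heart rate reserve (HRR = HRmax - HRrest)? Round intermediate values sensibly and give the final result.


HRR = HRmax - HRrest
= 194 - 51
= 143 bpm

143 bpm


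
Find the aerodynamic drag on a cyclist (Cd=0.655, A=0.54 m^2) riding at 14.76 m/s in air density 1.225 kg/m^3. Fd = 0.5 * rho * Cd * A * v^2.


Fd = 0.5 * 1.225 * 0.655 * 0.54 * 14.76^2
= 0.5 * 1.225 * 0.655 * 0.54 * 217.8576
= 47.197 N

47.197 N


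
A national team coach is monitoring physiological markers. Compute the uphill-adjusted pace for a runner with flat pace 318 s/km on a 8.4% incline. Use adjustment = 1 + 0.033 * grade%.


Adjustment factor = 1 + 0.033 * 8.4 = 1.2772
Grade-adjusted pace = 318 * 1.2772 = 406.15 s/km

406.15 s/km


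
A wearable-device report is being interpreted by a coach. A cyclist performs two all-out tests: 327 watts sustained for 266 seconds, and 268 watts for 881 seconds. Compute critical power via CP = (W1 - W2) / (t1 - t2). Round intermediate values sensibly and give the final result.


W1 = P1 * t1 = 327 * 266 = 86982 J
W2 = P2 * t2 = 268 * 881 = 236108 J
CP = (86982 - 236108) / (266 - 881)
= 242.48 W

242.48 W


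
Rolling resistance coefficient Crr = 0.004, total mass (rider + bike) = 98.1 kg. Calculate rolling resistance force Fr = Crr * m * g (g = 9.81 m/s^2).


Fr = Crr * m * g
= 0.004 * 98.1 * 9.81
= 3.849 N

3.849 N


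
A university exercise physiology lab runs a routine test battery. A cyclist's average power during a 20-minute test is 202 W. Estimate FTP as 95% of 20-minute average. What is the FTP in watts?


FTP = 20-min power * 0.95
= 202 * 0.95
= 191.9 W

191.9 W


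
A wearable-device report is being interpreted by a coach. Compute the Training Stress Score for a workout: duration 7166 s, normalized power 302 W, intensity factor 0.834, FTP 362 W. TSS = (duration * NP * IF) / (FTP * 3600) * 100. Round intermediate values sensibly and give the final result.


Product = 7166 * 302 * 0.834 = 1804886.088
Base = 362 * 3600 = 1303200
TSS = 1804886.088 / 1303200 * 100 = 138.5

138.5 TSS


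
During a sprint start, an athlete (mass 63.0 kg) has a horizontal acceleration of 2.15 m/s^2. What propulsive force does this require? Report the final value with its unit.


Propulsive force = mass * acceleration
= 63.0 kg * 2.15 m/s^2
= 135.45 N

135.45 N


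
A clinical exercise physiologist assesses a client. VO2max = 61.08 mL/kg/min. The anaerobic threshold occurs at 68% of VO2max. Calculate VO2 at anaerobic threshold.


AT fraction = 68 / 100 = 0.68
AT VO2 = 61.08 * 0.68
= 41.53 mL/kg/min

41.53 mL/kg/min


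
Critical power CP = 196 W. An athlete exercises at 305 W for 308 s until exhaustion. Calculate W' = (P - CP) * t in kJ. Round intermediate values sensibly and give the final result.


P - CP = 305 - 196 = 109 W
W' = 109 * 308 = 33572 J
= 33572 / 1000 = 33.572 kJ

33.572 kJ


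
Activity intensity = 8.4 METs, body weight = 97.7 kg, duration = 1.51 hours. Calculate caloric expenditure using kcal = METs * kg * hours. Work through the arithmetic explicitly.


kcal = 8.4 * 97.7 * 1.51
= 820.68 * 1.51
= 1239.23 kcal

1239.23 kcal


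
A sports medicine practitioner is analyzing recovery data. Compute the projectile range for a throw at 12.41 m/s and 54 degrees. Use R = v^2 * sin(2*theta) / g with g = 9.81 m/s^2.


Two times the angle = 108 degrees
sin(108) = 0.951057
R = 154.0081 * 0.951057 / 9.81 = 14.931 m

14.931 m


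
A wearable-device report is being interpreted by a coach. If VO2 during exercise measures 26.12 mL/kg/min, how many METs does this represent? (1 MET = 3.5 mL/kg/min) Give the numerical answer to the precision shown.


METs = VO2 / 3.5 = 26.12 / 3.5 = 7.46

7.46 METs


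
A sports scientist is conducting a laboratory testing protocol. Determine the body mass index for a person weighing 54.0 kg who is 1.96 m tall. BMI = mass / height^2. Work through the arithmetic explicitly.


BMI = mass / height^2
= 54.0 / 1.96^2
= 54.0 / 3.8416
= 14.06 kg/m^2

14.06 kg/m^2
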